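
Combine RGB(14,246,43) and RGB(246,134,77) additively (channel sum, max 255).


Additive: each channel = min(255, C₁+C₂)
R: 14+246 = 260 → 255
G: 246+134 = 380 → 255
B: 43+77 = 120 → 120
= RGB(255, 255, 120)


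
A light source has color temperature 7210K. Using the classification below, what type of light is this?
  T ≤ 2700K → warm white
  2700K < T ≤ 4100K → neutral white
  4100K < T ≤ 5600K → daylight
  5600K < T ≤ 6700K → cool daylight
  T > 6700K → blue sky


Temperature: 7210K
7210K > 6700K → blue sky
Classification: blue sky


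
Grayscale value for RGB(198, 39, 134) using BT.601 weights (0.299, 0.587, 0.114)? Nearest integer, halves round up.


Gray = 0.299×R + 0.587×G + 0.114×B
Gray = 0.299×198 + 0.587×39 + 0.114×134
Gray = 59.202 + 22.893 + 15.276
Gray = 97.371 → round half up → 97
Gray = 97


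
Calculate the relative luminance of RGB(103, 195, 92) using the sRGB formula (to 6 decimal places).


Linearize each channel (sRGB transfer function): c = v/255; c_lin = c/12.92 if c ≤ 0.04045, else ((c+0.055)/1.055)^2.4
  R: 103/255 ≈ 0.403922 > 0.04045 → ((0.403922+0.055)/1.055)^2.4 ≈ 0.135633
  G: 195/255 ≈ 0.764706 > 0.04045 → ((0.764706+0.055)/1.055)^2.4 ≈ 0.545724
  B: 92/255 ≈ 0.360784 > 0.04045 → ((0.360784+0.055)/1.055)^2.4 ≈ 0.107023
R_lin = 0.135633, G_lin = 0.545724, B_lin = 0.107023
L = 0.2126×R + 0.7152×G + 0.0722×B
L = 0.2126×0.135633 + 0.7152×0.545724 + 0.0722×0.107023
L ≈ 0.426865


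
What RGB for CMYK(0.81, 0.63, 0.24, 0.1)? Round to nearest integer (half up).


R = 255 × (1-C) × (1-K) = 255 × 0.19 × 0.90 = 43.605 → 44
G = 255 × (1-M) × (1-K) = 255 × 0.37 × 0.90 = 84.915 → 85
B = 255 × (1-Y) × (1-K) = 255 × 0.76 × 0.90 = 174.42 → 174
= RGB(44, 85, 174)


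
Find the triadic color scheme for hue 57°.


Triadic: equally spaced at 120° intervals
H1 = 57°
H2 = (57 + 120) mod 360 = 177°
H3 = (57 + 240) mod 360 = 297°
Triadic = 57°, 177°, 297°


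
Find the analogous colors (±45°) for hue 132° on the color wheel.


Base hue: 132°
Left analog: (132 - 45) mod 360 = 87°
Right analog: (132 + 45) mod 360 = 177°
Analogous hues = 87° and 177°


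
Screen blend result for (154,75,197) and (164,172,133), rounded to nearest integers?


Screen: C = 255 - (255-A)×(255-B)/255, rounded to nearest integer
R: 255 - (255-154)×(255-164)/255 = 255 - 9191/255 ≈ 255 - 36.043 = 218.957 → 219
G: 255 - (255-75)×(255-172)/255 = 255 - 14940/255 ≈ 255 - 58.588 = 196.412 → 196
B: 255 - (255-197)×(255-133)/255 = 255 - 7076/255 ≈ 255 - 27.749 = 227.251 → 227
= RGB(219, 196, 227)


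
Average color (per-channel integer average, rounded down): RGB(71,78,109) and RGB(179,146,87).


Midpoint: each channel = ⌊(C₁+C₂)/2⌋
R: ⌊(71+179)/2⌋ = 125
G: ⌊(78+146)/2⌋ = 112
B: ⌊(109+87)/2⌋ = 98
= RGB(125, 112, 98)


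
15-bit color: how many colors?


Colors = 2^bits = 2^15
= 32,768 colors


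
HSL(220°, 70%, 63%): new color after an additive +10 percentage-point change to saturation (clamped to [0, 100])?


Original S = 70%
Adjustment = +10 percentage points
New S = 70 + (10) = 80
Clamp to [0, 100] → 80
= HSL(220°, 80%, 63%)


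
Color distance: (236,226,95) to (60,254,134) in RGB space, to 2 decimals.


d = √[(R₁-R₂)² + (G₁-G₂)² + (B₁-B₂)²]
d = √[(236-60)² + (226-254)² + (95-134)²]
d = √[30976 + 784 + 1521]
d = √33281
d ≈ 182.43


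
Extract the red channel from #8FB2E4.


Color: #8FB2E4
R = 8F = 143
G = B2 = 178
B = E4 = 228
Red = 143


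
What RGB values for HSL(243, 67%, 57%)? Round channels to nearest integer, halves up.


H=243°, S=0.67, L=0.57
C = (1-|2L-1|)×S = (1-|0.14|)×0.67 = 0.5762
H' = H/60 = 243/60 ≈ 4.0500; X = C×(1-|H' mod 2 - 1|) = 0.02881
m = L - C/2 = 0.57 - 0.2881 = 0.2819
Sector ⌊H'⌋ = 4 → (R',G',B') = (0.02881, 0.0, 0.5762)
RGB = ((R'+m)×255, (G'+m)×255, (B'+m)×255) = (79.23105, 71.8845, 218.8155)
Round half up → RGB(79, 72, 219)


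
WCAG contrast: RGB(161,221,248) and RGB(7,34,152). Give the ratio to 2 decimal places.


Linearize each sRGB channel c=v/255: c/12.92 if c ≤ 0.04045 else ((c+0.055)/1.055)^2.4
L = 0.2126×R_lin + 0.7152×G_lin + 0.0722×B_lin
Color 1 (161,221,248):
  R=161: 161/255≈0.6314 > 0.04045 → ((0.6314+0.055)/1.055)^2.4 ≈ 0.35640
  G=221: 221/255≈0.8667 > 0.04045 → ((0.8667+0.055)/1.055)^2.4 ≈ 0.72306
  B=248: 248/255≈0.9725 > 0.04045 → ((0.9725+0.055)/1.055)^2.4 ≈ 0.93869
  L1 = 0.2126×0.35640 + 0.7152×0.72306 + 0.0722×0.93869 ≈ 0.66067
Color 2 (7,34,152):
  R=7: 7/255≈0.0275 ≤ 0.04045 → 0.0275/12.92 ≈ 0.00212
  G=34: 34/255≈0.1333 > 0.04045 → ((0.1333+0.055)/1.055)^2.4 ≈ 0.01600
  B=152: 152/255≈0.5961 > 0.04045 → ((0.5961+0.055)/1.055)^2.4 ≈ 0.31399
  L2 = 0.2126×0.00212 + 0.7152×0.01600 + 0.0722×0.31399 ≈ 0.03456
Lighter = 0.66067, Darker = 0.03456
Ratio = (L_lighter + 0.05) / (L_darker + 0.05)
Ratio = (0.66067 + 0.05) / (0.03456 + 0.05) = 0.71067 / 0.08456 ≈ 8.4041
Ratio ≈ 8.40:1


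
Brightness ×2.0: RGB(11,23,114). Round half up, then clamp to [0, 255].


Multiply each channel by 2.0, round half up, clamp to [0, 255]
R: 11×2.0 = 22
G: 23×2.0 = 46
B: 114×2.0 = 228
= RGB(22, 46, 228)


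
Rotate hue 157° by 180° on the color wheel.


New hue = (H + rotation) mod 360
New hue = (157 + 180) mod 360
= 337 mod 360
= 337°


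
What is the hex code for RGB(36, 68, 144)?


R = 36 → 24 (hex)
G = 68 → 44 (hex)
B = 144 → 90 (hex)
Hex = #244490


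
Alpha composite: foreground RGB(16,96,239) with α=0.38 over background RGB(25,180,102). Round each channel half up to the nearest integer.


C = α×F + (1-α)×B, with 1-α = 0.62
R: 0.38×16 + 0.62×25 = 6.08 + 15.50 = 21.58 → 22
G: 0.38×96 + 0.62×180 = 36.48 + 111.60 = 148.08 → 148
B: 0.38×239 + 0.62×102 = 90.82 + 63.24 = 154.06 → 154
= RGB(22, 148, 154)


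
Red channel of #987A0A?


Color: #987A0A
R = 98 = 152
G = 7A = 122
B = 0A = 10
Red = 152


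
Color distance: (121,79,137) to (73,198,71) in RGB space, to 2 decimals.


d = √[(R₁-R₂)² + (G₁-G₂)² + (B₁-B₂)²]
d = √[(121-73)² + (79-198)² + (137-71)²]
d = √[2304 + 14161 + 4356]
d = √20821
d ≈ 144.29


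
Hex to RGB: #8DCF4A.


8D → 141 (R)
CF → 207 (G)
4A → 74 (B)
= RGB(141, 207, 74)


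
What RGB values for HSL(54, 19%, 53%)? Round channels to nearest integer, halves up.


H=54°, S=0.19, L=0.53
C = (1-|2L-1|)×S = (1-|0.06|)×0.19 = 0.1786
H' = H/60 = 54/60 ≈ 0.9000; X = C×(1-|H' mod 2 - 1|) = 0.16074
m = L - C/2 = 0.53 - 0.0893 = 0.4407
Sector ⌊H'⌋ = 0 → (R',G',B') = (0.1786, 0.16074, 0.0)
RGB = ((R'+m)×255, (G'+m)×255, (B'+m)×255) = (157.9215, 153.3672, 112.3785)
Round half up → RGB(158, 153, 112)


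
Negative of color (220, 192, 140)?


Invert: (255-R, 255-G, 255-B)
R: 255-220 = 35
G: 255-192 = 63
B: 255-140 = 115
= RGB(35, 63, 115)


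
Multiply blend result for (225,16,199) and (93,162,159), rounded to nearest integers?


Multiply: C = A×B/255, rounded to nearest integer
R: 225×93/255 = 20925/255 ≈ 82.059 → 82
G: 16×162/255 = 2592/255 ≈ 10.165 → 10
B: 199×159/255 = 31641/255 ≈ 124.082 → 124
= RGB(82, 10, 124)


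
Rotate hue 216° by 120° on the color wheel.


New hue = (H + rotation) mod 360
New hue = (216 + 120) mod 360
= 336 mod 360
= 336°


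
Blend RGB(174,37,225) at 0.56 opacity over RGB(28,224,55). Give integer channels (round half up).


C = α×F + (1-α)×B, with 1-α = 0.44
R: 0.56×174 + 0.44×28 = 97.44 + 12.32 = 109.76 → 110
G: 0.56×37 + 0.44×224 = 20.72 + 98.56 = 119.28 → 119
B: 0.56×225 + 0.44×55 = 126.00 + 24.20 = 150.20 → 150
= RGB(110, 119, 150)


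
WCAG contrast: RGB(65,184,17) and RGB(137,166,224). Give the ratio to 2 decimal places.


Linearize each sRGB channel c=v/255: c/12.92 if c ≤ 0.04045 else ((c+0.055)/1.055)^2.4
L = 0.2126×R_lin + 0.7152×G_lin + 0.0722×B_lin
Color 1 (65,184,17):
  R=65: 65/255≈0.2549 > 0.04045 → ((0.2549+0.055)/1.055)^2.4 ≈ 0.05286
  G=184: 184/255≈0.7216 > 0.04045 → ((0.7216+0.055)/1.055)^2.4 ≈ 0.47932
  B=17: 17/255≈0.0667 > 0.04045 → ((0.0667+0.055)/1.055)^2.4 ≈ 0.00561
  L1 = 0.2126×0.05286 + 0.7152×0.47932 + 0.0722×0.00561 ≈ 0.35445
Color 2 (137,166,224):
  R=137: 137/255≈0.5373 > 0.04045 → ((0.5373+0.055)/1.055)^2.4 ≈ 0.25016
  G=166: 166/255≈0.6510 > 0.04045 → ((0.6510+0.055)/1.055)^2.4 ≈ 0.38133
  B=224: 224/255≈0.8784 > 0.04045 → ((0.8784+0.055)/1.055)^2.4 ≈ 0.74540
  L2 = 0.2126×0.25016 + 0.7152×0.38133 + 0.0722×0.74540 ≈ 0.37973
Lighter = 0.37973, Darker = 0.35445
Ratio = (L_lighter + 0.05) / (L_darker + 0.05)
Ratio = (0.37973 + 0.05) / (0.35445 + 0.05) = 0.42973 / 0.40445 ≈ 1.0625
Ratio ≈ 1.06:1


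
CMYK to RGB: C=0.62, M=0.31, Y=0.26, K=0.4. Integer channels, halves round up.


R = 255 × (1-C) × (1-K) = 255 × 0.38 × 0.60 = 58.14 → 58
G = 255 × (1-M) × (1-K) = 255 × 0.69 × 0.60 = 105.57 → 106
B = 255 × (1-Y) × (1-K) = 255 × 0.74 × 0.60 = 113.22 → 113
= RGB(58, 106, 113)


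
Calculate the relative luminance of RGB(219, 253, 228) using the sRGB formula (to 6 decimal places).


Linearize each channel (sRGB transfer function): c = v/255; c_lin = c/12.92 if c ≤ 0.04045, else ((c+0.055)/1.055)^2.4
  R: 219/255 ≈ 0.858824 > 0.04045 → ((0.858824+0.055)/1.055)^2.4 ≈ 0.708376
  G: 253/255 ≈ 0.992157 > 0.04045 → ((0.992157+0.055)/1.055)^2.4 ≈ 0.982251
  B: 228/255 ≈ 0.894118 > 0.04045 → ((0.894118+0.055)/1.055)^2.4 ≈ 0.775822
R_lin = 0.708376, G_lin = 0.982251, B_lin = 0.775822
L = 0.2126×R + 0.7152×G + 0.0722×B
L = 0.2126×0.708376 + 0.7152×0.982251 + 0.0722×0.775822
L ≈ 0.909121


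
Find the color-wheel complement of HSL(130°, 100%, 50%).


Complement = opposite side of color wheel = hue + 180°
H' = (130 + 180) mod 360 = 310°
S and L unchanged.
= HSL(310°, 100%, 50%)


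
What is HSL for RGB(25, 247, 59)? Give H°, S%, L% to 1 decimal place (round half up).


Normalize: R'=25/255≈0.0980, G'=247/255≈0.9686, B'=59/255≈0.2314
Max=247/255, Min=25/255, Δ=Max-Min=222/255
L = (Max+Min)/2 = (247+25)/510 = 272/510 = 0.53333… → L = 53.3%
L > 0.5 → S = Δ/(2-Max-Min) = 222/(510-247-25) = 222/238 = 0.93277… → S = 93.3%
(the 1/255 factors cancel in S and H, so raw channel differences can be used)
Max is G' → H = 60 × ((B-R)/Δ + 2) = 60 × ((59-25)/222 + 2)
  34/222 + 2 = 0.1531… + 2 = 2.1531…
  H = 60 × 2.1531… = 129.189…° → H = 129.2°
= HSL(129.2°, 93.3%, 53.3%)


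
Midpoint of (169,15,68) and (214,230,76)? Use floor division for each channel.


Midpoint: each channel = ⌊(C₁+C₂)/2⌋
R: ⌊(169+214)/2⌋ = 191
G: ⌊(15+230)/2⌋ = 122
B: ⌊(68+76)/2⌋ = 72
= RGB(191, 122, 72)


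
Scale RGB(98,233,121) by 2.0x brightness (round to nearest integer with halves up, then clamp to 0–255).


Multiply each channel by 2.0, round half up, clamp to [0, 255]
R: 98×2.0 = 196
G: 233×2.0 = 466 → clamp → 255
B: 121×2.0 = 242
= RGB(196, 255, 242)


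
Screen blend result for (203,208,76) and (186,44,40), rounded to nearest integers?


Screen: C = 255 - (255-A)×(255-B)/255, rounded to nearest integer
R: 255 - (255-203)×(255-186)/255 = 255 - 3588/255 ≈ 255 - 14.071 = 240.929 → 241
G: 255 - (255-208)×(255-44)/255 = 255 - 9917/255 ≈ 255 - 38.890 = 216.110 → 216
B: 255 - (255-76)×(255-40)/255 = 255 - 38485/255 ≈ 255 - 150.922 = 104.078 → 104
= RGB(241, 216, 104)


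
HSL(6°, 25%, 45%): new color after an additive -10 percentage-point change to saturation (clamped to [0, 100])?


Original S = 25%
Adjustment = -10 percentage points
New S = 25 + (-10) = 15
Clamp to [0, 100] → 15
= HSL(6°, 15%, 45%)


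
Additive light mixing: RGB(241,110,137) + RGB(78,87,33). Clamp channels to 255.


Additive: each channel = min(255, C₁+C₂)
R: 241+78 = 319 → 255
G: 110+87 = 197 → 197
B: 137+33 = 170 → 170
= RGB(255, 197, 170)


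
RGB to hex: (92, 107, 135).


R = 92 → 5C (hex)
G = 107 → 6B (hex)
B = 135 → 87 (hex)
Hex = #5C6B87


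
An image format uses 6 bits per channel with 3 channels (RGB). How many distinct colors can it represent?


Total bits = 6 bits/channel × 3 channels = 18 bits
Distinct colors = 2^18
= 262,144 colors


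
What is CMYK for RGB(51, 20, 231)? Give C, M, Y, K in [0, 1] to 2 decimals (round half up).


R'=51/255≈0.2000, G'=20/255≈0.0784, B'=231/255≈0.9059
K = 1 - max(R',G',B') = 1 - 231/255 = 24/255 = 0.09411… → 0.09
(1-R'-K)/(1-K) simplifies to (max-R)/max with max = 231:
C = (231-51)/231 = 180/231 = 0.77922… → 0.78
M = (231-20)/231 = 211/231 = 0.91341… → 0.91
Y = (231-231)/231 = 0/231 = 0 → 0.00
= CMYK(0.78, 0.91, 0.00, 0.09)


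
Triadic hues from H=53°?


Triadic: equally spaced at 120° intervals
H1 = 53°
H2 = (53 + 120) mod 360 = 173°
H3 = (53 + 240) mod 360 = 293°
Triadic = 53°, 173°, 293°


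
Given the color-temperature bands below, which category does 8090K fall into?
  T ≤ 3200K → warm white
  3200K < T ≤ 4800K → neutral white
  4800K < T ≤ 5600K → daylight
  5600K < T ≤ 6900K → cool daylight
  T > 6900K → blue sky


Temperature: 8090K
8090K > 6900K → blue sky
Classification: blue sky


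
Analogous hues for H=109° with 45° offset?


Base hue: 109°
Left analog: (109 - 45) mod 360 = 64°
Right analog: (109 + 45) mod 360 = 154°
Analogous hues = 64° and 154°


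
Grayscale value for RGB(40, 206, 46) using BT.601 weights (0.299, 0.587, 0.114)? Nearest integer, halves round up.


Gray = 0.299×R + 0.587×G + 0.114×B
Gray = 0.299×40 + 0.587×206 + 0.114×46
Gray = 11.960 + 120.922 + 5.244
Gray = 138.126 → round half up → 138
Gray = 138


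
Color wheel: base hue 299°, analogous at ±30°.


Base hue: 299°
Left analog: (299 - 30) mod 360 = 269°
Right analog: (299 + 30) mod 360 = 329°
Analogous hues = 269° and 329°


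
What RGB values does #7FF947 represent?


7F → 127 (R)
F9 → 249 (G)
47 → 71 (B)
= RGB(127, 249, 71)


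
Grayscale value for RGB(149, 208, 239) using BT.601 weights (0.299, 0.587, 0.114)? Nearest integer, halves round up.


Gray = 0.299×R + 0.587×G + 0.114×B
Gray = 0.299×149 + 0.587×208 + 0.114×239
Gray = 44.551 + 122.096 + 27.246
Gray = 193.893 → round half up → 194
Gray = 194


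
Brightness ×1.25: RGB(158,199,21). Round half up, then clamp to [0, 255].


Multiply each channel by 1.25, round half up, clamp to [0, 255]
R: 158×1.25 = 197.5 → round → 198
G: 199×1.25 = 248.75 → round → 249
B: 21×1.25 = 26.25 → round → 26
= RGB(198, 249, 26)


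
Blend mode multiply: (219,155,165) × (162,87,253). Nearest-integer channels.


Multiply: C = A×B/255, rounded to nearest integer
R: 219×162/255 = 35478/255 ≈ 139.129 → 139
G: 155×87/255 = 13485/255 ≈ 52.882 → 53
B: 165×253/255 = 41745/255 ≈ 163.706 → 164
= RGB(139, 53, 164)


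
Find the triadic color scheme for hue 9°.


Triadic: equally spaced at 120° intervals
H1 = 9°
H2 = (9 + 120) mod 360 = 129°
H3 = (9 + 240) mod 360 = 249°
Triadic = 9°, 129°, 249°


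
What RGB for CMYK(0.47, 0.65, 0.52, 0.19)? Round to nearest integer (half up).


R = 255 × (1-C) × (1-K) = 255 × 0.53 × 0.81 = 109.4715 → 109
G = 255 × (1-M) × (1-K) = 255 × 0.35 × 0.81 = 72.2925 → 72
B = 255 × (1-Y) × (1-K) = 255 × 0.48 × 0.81 = 99.144 → 99
= RGB(109, 72, 99)


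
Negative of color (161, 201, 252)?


Invert: (255-R, 255-G, 255-B)
R: 255-161 = 94
G: 255-201 = 54
B: 255-252 = 3
= RGB(94, 54, 3)


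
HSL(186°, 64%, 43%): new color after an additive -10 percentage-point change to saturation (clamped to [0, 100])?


Original S = 64%
Adjustment = -10 percentage points
New S = 64 + (-10) = 54
Clamp to [0, 100] → 54
= HSL(186°, 54%, 43%)


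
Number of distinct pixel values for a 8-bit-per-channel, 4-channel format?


Total bits = 8 bits/channel × 4 channels = 32 bits
Distinct pixel values = 2^32
= 4,294,967,296 pixel values


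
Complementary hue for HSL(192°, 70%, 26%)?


Complement = opposite side of color wheel = hue + 180°
H' = (192 + 180) mod 360 = 12°
S and L unchanged.
= HSL(12°, 70%, 26%)


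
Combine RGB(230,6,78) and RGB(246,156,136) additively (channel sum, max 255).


Additive: each channel = min(255, C₁+C₂)
R: 230+246 = 476 → 255
G: 6+156 = 162 → 162
B: 78+136 = 214 → 214
= RGB(255, 162, 214)


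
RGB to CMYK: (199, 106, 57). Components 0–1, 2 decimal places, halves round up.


R'=199/255≈0.7804, G'=106/255≈0.4157, B'=57/255≈0.2235
K = 1 - max(R',G',B') = 1 - 199/255 = 56/255 = 0.21960… → 0.22
(1-R'-K)/(1-K) simplifies to (max-R)/max with max = 199:
C = (199-199)/199 = 0/199 = 0 → 0.00
M = (199-106)/199 = 93/199 = 0.46733… → 0.47
Y = (199-57)/199 = 142/199 = 0.71356… → 0.71
= CMYK(0.00, 0.47, 0.71, 0.22)


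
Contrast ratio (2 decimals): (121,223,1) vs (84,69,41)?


Linearize each sRGB channel c=v/255: c/12.92 if c ≤ 0.04045 else ((c+0.055)/1.055)^2.4
L = 0.2126×R_lin + 0.7152×G_lin + 0.0722×B_lin
Color 1 (121,223,1):
  R=121: 121/255≈0.4745 > 0.04045 → ((0.4745+0.055)/1.055)^2.4 ≈ 0.19120
  G=223: 223/255≈0.8745 > 0.04045 → ((0.8745+0.055)/1.055)^2.4 ≈ 0.73791
  B=1: 1/255≈0.0039 ≤ 0.04045 → 0.0039/12.92 ≈ 0.00030
  L1 = 0.2126×0.19120 + 0.7152×0.73791 + 0.0722×0.00030 ≈ 0.56842
Color 2 (84,69,41):
  R=84: 84/255≈0.3294 > 0.04045 → ((0.3294+0.055)/1.055)^2.4 ≈ 0.08866
  G=69: 69/255≈0.2706 > 0.04045 → ((0.2706+0.055)/1.055)^2.4 ≈ 0.05951
  B=41: 41/255≈0.1608 > 0.04045 → ((0.1608+0.055)/1.055)^2.4 ≈ 0.02217
  L2 = 0.2126×0.08866 + 0.7152×0.05951 + 0.0722×0.02217 ≈ 0.06301
Lighter = 0.56842, Darker = 0.06301
Ratio = (L_lighter + 0.05) / (L_darker + 0.05)
Ratio = (0.56842 + 0.05) / (0.06301 + 0.05) = 0.61842 / 0.11301 ≈ 5.4722
Ratio ≈ 5.47:1


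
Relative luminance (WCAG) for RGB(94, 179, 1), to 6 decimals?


Linearize each channel (sRGB transfer function): c = v/255; c_lin = c/12.92 if c ≤ 0.04045, else ((c+0.055)/1.055)^2.4
  R: 94/255 ≈ 0.368627 > 0.04045 → ((0.368627+0.055)/1.055)^2.4 ≈ 0.111932
  G: 179/255 ≈ 0.701961 > 0.04045 → ((0.701961+0.055)/1.055)^2.4 ≈ 0.450786
  B: 1/255 ≈ 0.003922 ≤ 0.04045 → 0.003922/12.92 ≈ 0.000304
R_lin = 0.111932, G_lin = 0.450786, B_lin = 0.000304
L = 0.2126×R + 0.7152×G + 0.0722×B
L = 0.2126×0.111932 + 0.7152×0.450786 + 0.0722×0.000304
L ≈ 0.346221


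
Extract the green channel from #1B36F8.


Color: #1B36F8
R = 1B = 27
G = 36 = 54
B = F8 = 248
Green = 54


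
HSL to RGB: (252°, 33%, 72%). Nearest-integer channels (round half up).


H=252°, S=0.33, L=0.72
C = (1-|2L-1|)×S = (1-|0.44|)×0.33 = 0.1848
H' = H/60 = 252/60 ≈ 4.2000; X = C×(1-|H' mod 2 - 1|) = 0.03696
m = L - C/2 = 0.72 - 0.0924 = 0.6276
Sector ⌊H'⌋ = 4 → (R',G',B') = (0.03696, 0.0, 0.1848)
RGB = ((R'+m)×255, (G'+m)×255, (B'+m)×255) = (169.4628, 160.038, 207.162)
Round half up → RGB(169, 160, 207)


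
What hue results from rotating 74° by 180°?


New hue = (H + rotation) mod 360
New hue = (74 + 180) mod 360
= 254 mod 360
= 254°


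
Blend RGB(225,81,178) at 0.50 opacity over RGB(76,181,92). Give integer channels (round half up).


C = α×F + (1-α)×B, with 1-α = 0.50
R: 0.50×225 + 0.50×76 = 112.50 + 38.00 = 150.50 → 151
G: 0.50×81 + 0.50×181 = 40.50 + 90.50 = 131.00 → 131
B: 0.50×178 + 0.50×92 = 89.00 + 46.00 = 135.00 → 135
= RGB(151, 131, 135)


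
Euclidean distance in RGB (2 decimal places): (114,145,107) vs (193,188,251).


d = √[(R₁-R₂)² + (G₁-G₂)² + (B₁-B₂)²]
d = √[(114-193)² + (145-188)² + (107-251)²]
d = √[6241 + 1849 + 20736]
d = √28826
d ≈ 169.78


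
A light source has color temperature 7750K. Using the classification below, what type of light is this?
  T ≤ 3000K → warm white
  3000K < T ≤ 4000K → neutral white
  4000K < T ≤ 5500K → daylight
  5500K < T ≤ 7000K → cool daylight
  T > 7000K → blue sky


Temperature: 7750K
7750K > 7000K → blue sky
Classification: blue sky


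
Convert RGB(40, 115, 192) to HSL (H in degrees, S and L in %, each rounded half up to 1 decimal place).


Normalize: R'=40/255≈0.1569, G'=115/255≈0.4510, B'=192/255≈0.7529
Max=192/255, Min=40/255, Δ=Max-Min=152/255
L = (Max+Min)/2 = (192+40)/510 = 232/510 = 0.45490… → L = 45.5%
L ≤ 0.5 → S = Δ/(Max+Min) = 152/(192+40) = 152/232 = 0.65517… → S = 65.5%
(the 1/255 factors cancel in S and H, so raw channel differences can be used)
Max is B' → H = 60 × ((R-G)/Δ + 4) = 60 × ((40-115)/152 + 4)
  -75/152 + 4 = -0.4934… + 4 = 3.5065…
  H = 60 × 3.5065… = 210.394…° → H = 210.4°
= HSL(210.4°, 65.5%, 45.5%)


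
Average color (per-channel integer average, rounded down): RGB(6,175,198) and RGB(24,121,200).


Midpoint: each channel = ⌊(C₁+C₂)/2⌋
R: ⌊(6+24)/2⌋ = 15
G: ⌊(175+121)/2⌋ = 148
B: ⌊(198+200)/2⌋ = 199
= RGB(15, 148, 199)


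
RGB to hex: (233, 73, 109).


R = 233 → E9 (hex)
G = 73 → 49 (hex)
B = 109 → 6D (hex)
Hex = #E9496D


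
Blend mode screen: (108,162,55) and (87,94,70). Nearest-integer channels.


Screen: C = 255 - (255-A)×(255-B)/255, rounded to nearest integer
R: 255 - (255-108)×(255-87)/255 = 255 - 24696/255 ≈ 255 - 96.847 = 158.153 → 158
G: 255 - (255-162)×(255-94)/255 = 255 - 14973/255 ≈ 255 - 58.718 = 196.282 → 196
B: 255 - (255-55)×(255-70)/255 = 255 - 37000/255 ≈ 255 - 145.098 = 109.902 → 110
= RGB(158, 196, 110)


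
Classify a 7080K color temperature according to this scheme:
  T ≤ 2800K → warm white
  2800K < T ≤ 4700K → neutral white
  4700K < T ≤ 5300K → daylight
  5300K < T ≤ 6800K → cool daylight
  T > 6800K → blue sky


Temperature: 7080K
7080K > 6800K → blue sky
Classification: blue sky


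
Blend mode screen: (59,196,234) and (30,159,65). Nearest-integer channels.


Screen: C = 255 - (255-A)×(255-B)/255, rounded to nearest integer
R: 255 - (255-59)×(255-30)/255 = 255 - 44100/255 ≈ 255 - 172.941 = 82.059 → 82
G: 255 - (255-196)×(255-159)/255 = 255 - 5664/255 ≈ 255 - 22.212 = 232.788 → 233
B: 255 - (255-234)×(255-65)/255 = 255 - 3990/255 ≈ 255 - 15.647 = 239.353 → 239
= RGB(82, 233, 239)


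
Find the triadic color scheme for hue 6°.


Triadic: equally spaced at 120° intervals
H1 = 6°
H2 = (6 + 120) mod 360 = 126°
H3 = (6 + 240) mod 360 = 246°
Triadic = 6°, 126°, 246°


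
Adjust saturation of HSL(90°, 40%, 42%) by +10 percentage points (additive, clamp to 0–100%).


Original S = 40%
Adjustment = +10 percentage points
New S = 40 + (10) = 50
Clamp to [0, 100] → 50
= HSL(90°, 50%, 42%)


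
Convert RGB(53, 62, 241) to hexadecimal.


R = 53 → 35 (hex)
G = 62 → 3E (hex)
B = 241 → F1 (hex)
Hex = #353EF1


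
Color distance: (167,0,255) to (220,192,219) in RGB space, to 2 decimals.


d = √[(R₁-R₂)² + (G₁-G₂)² + (B₁-B₂)²]
d = √[(167-220)² + (0-192)² + (255-219)²]
d = √[2809 + 36864 + 1296]
d = √40969
d ≈ 202.41


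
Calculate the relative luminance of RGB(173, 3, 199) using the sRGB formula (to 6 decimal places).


Linearize each channel (sRGB transfer function): c = v/255; c_lin = c/12.92 if c ≤ 0.04045, else ((c+0.055)/1.055)^2.4
  R: 173/255 ≈ 0.678431 > 0.04045 → ((0.678431+0.055)/1.055)^2.4 ≈ 0.417885
  G: 3/255 ≈ 0.011765 ≤ 0.04045 → 0.011765/12.92 ≈ 0.000911
  B: 199/255 ≈ 0.780392 > 0.04045 → ((0.780392+0.055)/1.055)^2.4 ≈ 0.571125
R_lin = 0.417885, G_lin = 0.000911, B_lin = 0.571125
L = 0.2126×R + 0.7152×G + 0.0722×B
L = 0.2126×0.417885 + 0.7152×0.000911 + 0.0722×0.571125
L ≈ 0.130729


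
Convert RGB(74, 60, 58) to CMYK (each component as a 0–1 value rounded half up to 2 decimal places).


R'=74/255≈0.2902, G'=60/255≈0.2353, B'=58/255≈0.2275
K = 1 - max(R',G',B') = 1 - 74/255 = 181/255 = 0.70980… → 0.71
(1-R'-K)/(1-K) simplifies to (max-R)/max with max = 74:
C = (74-74)/74 = 0/74 = 0 → 0.00
M = (74-60)/74 = 14/74 = 0.18918… → 0.19
Y = (74-58)/74 = 16/74 = 0.21621… → 0.22
= CMYK(0.00, 0.19, 0.22, 0.71)


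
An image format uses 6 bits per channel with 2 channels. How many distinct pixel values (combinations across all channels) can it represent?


Total bits = 6 bits/channel × 2 channels = 12 bits
Distinct pixel values = 2^12
= 4,096 pixel values


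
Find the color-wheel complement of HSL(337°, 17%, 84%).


Complement = opposite side of color wheel = hue + 180°
H' = (337 + 180) mod 360 = 157°
S and L unchanged.
= HSL(157°, 17%, 84%)


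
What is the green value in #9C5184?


Color: #9C5184
R = 9C = 156
G = 51 = 81
B = 84 = 132
Green = 81


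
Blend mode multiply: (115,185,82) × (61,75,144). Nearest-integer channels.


Multiply: C = A×B/255, rounded to nearest integer
R: 115×61/255 = 7015/255 ≈ 27.510 → 28
G: 185×75/255 = 13875/255 ≈ 54.412 → 54
B: 82×144/255 = 11808/255 ≈ 46.306 → 46
= RGB(28, 54, 46)


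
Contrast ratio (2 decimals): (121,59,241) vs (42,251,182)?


Linearize each sRGB channel c=v/255: c/12.92 if c ≤ 0.04045 else ((c+0.055)/1.055)^2.4
L = 0.2126×R_lin + 0.7152×G_lin + 0.0722×B_lin
Color 1 (121,59,241):
  R=121: 121/255≈0.4745 > 0.04045 → ((0.4745+0.055)/1.055)^2.4 ≈ 0.19120
  G=59: 59/255≈0.2314 > 0.04045 → ((0.2314+0.055)/1.055)^2.4 ≈ 0.04374
  B=241: 241/255≈0.9451 > 0.04045 → ((0.9451+0.055)/1.055)^2.4 ≈ 0.87962
  L1 = 0.2126×0.19120 + 0.7152×0.04374 + 0.0722×0.87962 ≈ 0.13544
Color 2 (42,251,182):
  R=42: 42/255≈0.1647 > 0.04045 → ((0.1647+0.055)/1.055)^2.4 ≈ 0.02315
  G=251: 251/255≈0.9843 > 0.04045 → ((0.9843+0.055)/1.055)^2.4 ≈ 0.96469
  B=182: 182/255≈0.7137 > 0.04045 → ((0.7137+0.055)/1.055)^2.4 ≈ 0.46778
  L2 = 0.2126×0.02315 + 0.7152×0.96469 + 0.0722×0.46778 ≈ 0.72864
Lighter = 0.72864, Darker = 0.13544
Ratio = (L_lighter + 0.05) / (L_darker + 0.05)
Ratio = (0.72864 + 0.05) / (0.13544 + 0.05) = 0.77864 / 0.18544 ≈ 4.1989
Ratio ≈ 4.20:1


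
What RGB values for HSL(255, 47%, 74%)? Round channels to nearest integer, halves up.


H=255°, S=0.47, L=0.74
C = (1-|2L-1|)×S = (1-|0.48|)×0.47 = 0.2444
H' = H/60 = 255/60 ≈ 4.2500; X = C×(1-|H' mod 2 - 1|) = 0.0611
m = L - C/2 = 0.74 - 0.1222 = 0.6178
Sector ⌊H'⌋ = 4 → (R',G',B') = (0.0611, 0.0, 0.2444)
RGB = ((R'+m)×255, (G'+m)×255, (B'+m)×255) = (173.1195, 157.539, 219.861)
Round half up → RGB(173, 158, 220)


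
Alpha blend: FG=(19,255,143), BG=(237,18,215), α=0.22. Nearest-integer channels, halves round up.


C = α×F + (1-α)×B, with 1-α = 0.78
R: 0.22×19 + 0.78×237 = 4.18 + 184.86 = 189.04 → 189
G: 0.22×255 + 0.78×18 = 56.10 + 14.04 = 70.14 → 70
B: 0.22×143 + 0.78×215 = 31.46 + 167.70 = 199.16 → 199
= RGB(189, 70, 199)


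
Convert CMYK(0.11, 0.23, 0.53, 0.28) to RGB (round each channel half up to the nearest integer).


R = 255 × (1-C) × (1-K) = 255 × 0.89 × 0.72 = 163.404 → 163
G = 255 × (1-M) × (1-K) = 255 × 0.77 × 0.72 = 141.372 → 141
B = 255 × (1-Y) × (1-K) = 255 × 0.47 × 0.72 = 86.292 → 86
= RGB(163, 141, 86)


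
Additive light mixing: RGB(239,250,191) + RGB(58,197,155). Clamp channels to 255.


Additive: each channel = min(255, C₁+C₂)
R: 239+58 = 297 → 255
G: 250+197 = 447 → 255
B: 191+155 = 346 → 255
= RGB(255, 255, 255)


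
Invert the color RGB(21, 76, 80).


Invert: (255-R, 255-G, 255-B)
R: 255-21 = 234
G: 255-76 = 179
B: 255-80 = 175
= RGB(234, 179, 175)


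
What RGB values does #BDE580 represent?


BD → 189 (R)
E5 → 229 (G)
80 → 128 (B)
= RGB(189, 229, 128)


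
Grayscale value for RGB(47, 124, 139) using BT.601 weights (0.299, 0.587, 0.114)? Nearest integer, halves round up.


Gray = 0.299×R + 0.587×G + 0.114×B
Gray = 0.299×47 + 0.587×124 + 0.114×139
Gray = 14.053 + 72.788 + 15.846
Gray = 102.687 → round half up → 103
Gray = 103


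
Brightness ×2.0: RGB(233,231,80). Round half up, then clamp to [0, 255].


Multiply each channel by 2.0, round half up, clamp to [0, 255]
R: 233×2.0 = 466 → clamp → 255
G: 231×2.0 = 462 → clamp → 255
B: 80×2.0 = 160
= RGB(255, 255, 160)


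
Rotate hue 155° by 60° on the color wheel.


New hue = (H + rotation) mod 360
New hue = (155 + 60) mod 360
= 215 mod 360
= 215°


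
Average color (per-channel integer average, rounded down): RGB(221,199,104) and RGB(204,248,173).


Midpoint: each channel = ⌊(C₁+C₂)/2⌋
R: ⌊(221+204)/2⌋ = 212
G: ⌊(199+248)/2⌋ = 223
B: ⌊(104+173)/2⌋ = 138
= RGB(212, 223, 138)


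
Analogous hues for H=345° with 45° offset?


Base hue: 345°
Left analog: (345 - 45) mod 360 = 300°
Right analog: (345 + 45) mod 360 = 30°
Analogous hues = 300° and 30°


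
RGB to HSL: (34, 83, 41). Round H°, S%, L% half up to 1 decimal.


Normalize: R'=34/255≈0.1333, G'=83/255≈0.3255, B'=41/255≈0.1608
Max=83/255, Min=34/255, Δ=Max-Min=49/255
L = (Max+Min)/2 = (83+34)/510 = 117/510 = 0.22941… → L = 22.9%
L ≤ 0.5 → S = Δ/(Max+Min) = 49/(83+34) = 49/117 = 0.41880… → S = 41.9%
(the 1/255 factors cancel in S and H, so raw channel differences can be used)
Max is G' → H = 60 × ((B-R)/Δ + 2) = 60 × ((41-34)/49 + 2)
  7/49 + 2 = 0.1428… + 2 = 2.1428…
  H = 60 × 2.1428… = 128.571…° → H = 128.6°
= HSL(128.6°, 41.9%, 22.9%)


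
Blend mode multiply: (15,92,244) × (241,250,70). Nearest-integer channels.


Multiply: C = A×B/255, rounded to nearest integer
R: 15×241/255 = 3615/255 ≈ 14.176 → 14
G: 92×250/255 = 23000/255 ≈ 90.196 → 90
B: 244×70/255 = 17080/255 ≈ 66.980 → 67
= RGB(14, 90, 67)


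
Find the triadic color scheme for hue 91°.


Triadic: equally spaced at 120° intervals
H1 = 91°
H2 = (91 + 120) mod 360 = 211°
H3 = (91 + 240) mod 360 = 331°
Triadic = 91°, 211°, 331°


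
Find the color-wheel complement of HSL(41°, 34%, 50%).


Complement = opposite side of color wheel = hue + 180°
H' = (41 + 180) mod 360 = 221°
S and L unchanged.
= HSL(221°, 34%, 50%)


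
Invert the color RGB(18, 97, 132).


Invert: (255-R, 255-G, 255-B)
R: 255-18 = 237
G: 255-97 = 158
B: 255-132 = 123
= RGB(237, 158, 123)


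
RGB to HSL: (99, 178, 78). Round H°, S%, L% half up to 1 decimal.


Normalize: R'=99/255≈0.3882, G'=178/255≈0.6980, B'=78/255≈0.3059
Max=178/255, Min=78/255, Δ=Max-Min=100/255
L = (Max+Min)/2 = (178+78)/510 = 256/510 = 0.50196… → L = 50.2%
L > 0.5 → S = Δ/(2-Max-Min) = 100/(510-178-78) = 100/254 = 0.39370… → S = 39.4%
(the 1/255 factors cancel in S and H, so raw channel differences can be used)
Max is G' → H = 60 × ((B-R)/Δ + 2) = 60 × ((78-99)/100 + 2)
  -21/100 + 2 = -0.21 + 2 = 1.79
  H = 60 × 1.79 = 107.4° → H = 107.4°
= HSL(107.4°, 39.4%, 50.2%)


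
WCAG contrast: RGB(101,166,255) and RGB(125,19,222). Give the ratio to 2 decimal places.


Linearize each sRGB channel c=v/255: c/12.92 if c ≤ 0.04045 else ((c+0.055)/1.055)^2.4
L = 0.2126×R_lin + 0.7152×G_lin + 0.0722×B_lin
Color 1 (101,166,255):
  R=101: 101/255≈0.3961 > 0.04045 → ((0.3961+0.055)/1.055)^2.4 ≈ 0.13014
  G=166: 166/255≈0.6510 > 0.04045 → ((0.6510+0.055)/1.055)^2.4 ≈ 0.38133
  B=255: 255/255≈1.0000 > 0.04045 → ((1.0000+0.055)/1.055)^2.4 ≈ 1.00000
  L1 = 0.2126×0.13014 + 0.7152×0.38133 + 0.0722×1.00000 ≈ 0.37259
Color 2 (125,19,222):
  R=125: 125/255≈0.4902 > 0.04045 → ((0.4902+0.055)/1.055)^2.4 ≈ 0.20508
  G=19: 19/255≈0.0745 > 0.04045 → ((0.0745+0.055)/1.055)^2.4 ≈ 0.00651
  B=222: 222/255≈0.8706 > 0.04045 → ((0.8706+0.055)/1.055)^2.4 ≈ 0.73046
  L2 = 0.2126×0.20508 + 0.7152×0.00651 + 0.0722×0.73046 ≈ 0.10100
Lighter = 0.37259, Darker = 0.10100
Ratio = (L_lighter + 0.05) / (L_darker + 0.05)
Ratio = (0.37259 + 0.05) / (0.10100 + 0.05) = 0.42259 / 0.15100 ≈ 2.7987
Ratio ≈ 2.80:1


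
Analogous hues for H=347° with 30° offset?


Base hue: 347°
Left analog: (347 - 30) mod 360 = 317°
Right analog: (347 + 30) mod 360 = 17°
Analogous hues = 317° and 17°


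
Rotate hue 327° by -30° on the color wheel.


New hue = (H + rotation) mod 360
New hue = (327 -30) mod 360
= 297 mod 360
= 297°


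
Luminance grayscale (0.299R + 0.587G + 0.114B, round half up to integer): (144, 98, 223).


Gray = 0.299×R + 0.587×G + 0.114×B
Gray = 0.299×144 + 0.587×98 + 0.114×223
Gray = 43.056 + 57.526 + 25.422
Gray = 126.004 → round half up → 126
Gray = 126


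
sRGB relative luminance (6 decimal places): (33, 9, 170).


Linearize each channel (sRGB transfer function): c = v/255; c_lin = c/12.92 if c ≤ 0.04045, else ((c+0.055)/1.055)^2.4
  R: 33/255 ≈ 0.129412 > 0.04045 → ((0.129412+0.055)/1.055)^2.4 ≈ 0.015209
  G: 9/255 ≈ 0.035294 ≤ 0.04045 → 0.035294/12.92 ≈ 0.002732
  B: 170/255 ≈ 0.666667 > 0.04045 → ((0.666667+0.055)/1.055)^2.4 ≈ 0.401978
R_lin = 0.015209, G_lin = 0.002732, B_lin = 0.401978
L = 0.2126×R + 0.7152×G + 0.0722×B
L = 0.2126×0.015209 + 0.7152×0.002732 + 0.0722×0.401978
L ≈ 0.034210


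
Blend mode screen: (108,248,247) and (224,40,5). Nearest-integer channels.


Screen: C = 255 - (255-A)×(255-B)/255, rounded to nearest integer
R: 255 - (255-108)×(255-224)/255 = 255 - 4557/255 ≈ 255 - 17.871 = 237.129 → 237
G: 255 - (255-248)×(255-40)/255 = 255 - 1505/255 ≈ 255 - 5.902 = 249.098 → 249
B: 255 - (255-247)×(255-5)/255 = 255 - 2000/255 ≈ 255 - 7.843 = 247.157 → 247
= RGB(237, 249, 247)


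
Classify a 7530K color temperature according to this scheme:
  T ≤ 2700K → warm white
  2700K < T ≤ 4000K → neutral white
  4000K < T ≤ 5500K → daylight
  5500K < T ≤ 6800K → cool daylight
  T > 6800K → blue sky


Temperature: 7530K
7530K > 6800K → blue sky
Classification: blue sky


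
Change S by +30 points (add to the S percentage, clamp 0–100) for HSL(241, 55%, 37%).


Original S = 55%
Adjustment = +30 percentage points
New S = 55 + (30) = 85
Clamp to [0, 100] → 85
= HSL(241°, 85%, 37%)


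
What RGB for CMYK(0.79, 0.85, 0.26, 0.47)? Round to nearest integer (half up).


R = 255 × (1-C) × (1-K) = 255 × 0.21 × 0.53 = 28.3815 → 28
G = 255 × (1-M) × (1-K) = 255 × 0.15 × 0.53 = 20.2725 → 20
B = 255 × (1-Y) × (1-K) = 255 × 0.74 × 0.53 = 100.011 → 100
= RGB(28, 20, 100)


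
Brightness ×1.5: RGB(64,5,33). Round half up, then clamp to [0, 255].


Multiply each channel by 1.5, round half up, clamp to [0, 255]
R: 64×1.5 = 96
G: 5×1.5 = 7.5 → round → 8
B: 33×1.5 = 49.5 → round → 50
= RGB(96, 8, 50)


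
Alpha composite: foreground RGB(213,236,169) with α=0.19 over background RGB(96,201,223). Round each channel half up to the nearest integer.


C = α×F + (1-α)×B, with 1-α = 0.81
R: 0.19×213 + 0.81×96 = 40.47 + 77.76 = 118.23 → 118
G: 0.19×236 + 0.81×201 = 44.84 + 162.81 = 207.65 → 208
B: 0.19×169 + 0.81×223 = 32.11 + 180.63 = 212.74 → 213
= RGB(118, 208, 213)


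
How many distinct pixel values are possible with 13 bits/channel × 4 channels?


Total bits = 13 bits/channel × 4 channels = 52 bits
Distinct pixel values = 2^52
= 4,503,599,627,370,496 pixel values


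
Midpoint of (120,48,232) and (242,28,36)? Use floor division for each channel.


Midpoint: each channel = ⌊(C₁+C₂)/2⌋
R: ⌊(120+242)/2⌋ = 181
G: ⌊(48+28)/2⌋ = 38
B: ⌊(232+36)/2⌋ = 134
= RGB(181, 38, 134)


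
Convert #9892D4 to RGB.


98 → 152 (R)
92 → 146 (G)
D4 → 212 (B)
= RGB(152, 146, 212)


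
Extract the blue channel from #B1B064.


Color: #B1B064
R = B1 = 177
G = B0 = 176
B = 64 = 100
Blue = 100


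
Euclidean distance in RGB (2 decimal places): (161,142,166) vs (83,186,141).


d = √[(R₁-R₂)² + (G₁-G₂)² + (B₁-B₂)²]
d = √[(161-83)² + (142-186)² + (166-141)²]
d = √[6084 + 1936 + 625]
d = √8645
d ≈ 92.98


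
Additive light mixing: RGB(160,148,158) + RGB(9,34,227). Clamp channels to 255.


Additive: each channel = min(255, C₁+C₂)
R: 160+9 = 169 → 169
G: 148+34 = 182 → 182
B: 158+227 = 385 → 255
= RGB(169, 182, 255)


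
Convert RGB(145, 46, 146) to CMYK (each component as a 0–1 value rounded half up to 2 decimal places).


R'=145/255≈0.5686, G'=46/255≈0.1804, B'=146/255≈0.5725
K = 1 - max(R',G',B') = 1 - 146/255 = 109/255 = 0.42745… → 0.43
(1-R'-K)/(1-K) simplifies to (max-R)/max with max = 146:
C = (146-145)/146 = 1/146 = 0.00684… → 0.01
M = (146-46)/146 = 100/146 = 0.68493… → 0.68
Y = (146-146)/146 = 0/146 = 0 → 0.00
= CMYK(0.01, 0.68, 0.00, 0.43)


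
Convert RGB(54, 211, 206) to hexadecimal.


R = 54 → 36 (hex)
G = 211 → D3 (hex)
B = 206 → CE (hex)
Hex = #36D3CE


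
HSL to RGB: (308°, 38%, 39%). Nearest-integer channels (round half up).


H=308°, S=0.38, L=0.39
C = (1-|2L-1|)×S = (1-|-0.22|)×0.38 = 0.2964
H' = H/60 = 308/60 ≈ 5.1333; X = C×(1-|H' mod 2 - 1|) = 0.25688
m = L - C/2 = 0.39 - 0.1482 = 0.2418
Sector ⌊H'⌋ = 5 → (R',G',B') = (0.2964, 0.0, 0.25688)
RGB = ((R'+m)×255, (G'+m)×255, (B'+m)×255) = (137.241, 61.659, 127.1634)
Round half up → RGB(137, 62, 127)


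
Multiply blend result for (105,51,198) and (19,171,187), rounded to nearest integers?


Multiply: C = A×B/255, rounded to nearest integer
R: 105×19/255 = 1995/255 ≈ 7.824 → 8
G: 51×171/255 = 8721/255 ≈ 34.200 → 34
B: 198×187/255 = 37026/255 ≈ 145.200 → 145
= RGB(8, 34, 145)


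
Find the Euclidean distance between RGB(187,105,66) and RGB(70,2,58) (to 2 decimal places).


d = √[(R₁-R₂)² + (G₁-G₂)² + (B₁-B₂)²]
d = √[(187-70)² + (105-2)² + (66-58)²]
d = √[13689 + 10609 + 64]
d = √24362
d ≈ 156.08


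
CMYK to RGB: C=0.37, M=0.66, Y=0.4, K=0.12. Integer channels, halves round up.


R = 255 × (1-C) × (1-K) = 255 × 0.63 × 0.88 = 141.372 → 141
G = 255 × (1-M) × (1-K) = 255 × 0.34 × 0.88 = 76.296 → 76
B = 255 × (1-Y) × (1-K) = 255 × 0.60 × 0.88 = 134.64 → 135
= RGB(141, 76, 135)


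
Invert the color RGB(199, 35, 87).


Invert: (255-R, 255-G, 255-B)
R: 255-199 = 56
G: 255-35 = 220
B: 255-87 = 168
= RGB(56, 220, 168)


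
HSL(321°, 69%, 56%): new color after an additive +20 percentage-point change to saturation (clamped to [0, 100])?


Original S = 69%
Adjustment = +20 percentage points
New S = 69 + (20) = 89
Clamp to [0, 100] → 89
= HSL(321°, 89%, 56%)


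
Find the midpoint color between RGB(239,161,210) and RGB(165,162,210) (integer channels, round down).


Midpoint: each channel = ⌊(C₁+C₂)/2⌋
R: ⌊(239+165)/2⌋ = 202
G: ⌊(161+162)/2⌋ = 161
B: ⌊(210+210)/2⌋ = 210
= RGB(202, 161, 210)


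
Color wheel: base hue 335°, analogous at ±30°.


Base hue: 335°
Left analog: (335 - 30) mod 360 = 305°
Right analog: (335 + 30) mod 360 = 5°
Analogous hues = 305° and 5°


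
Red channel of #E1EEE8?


Color: #E1EEE8
R = E1 = 225
G = EE = 238
B = E8 = 232
Red = 225


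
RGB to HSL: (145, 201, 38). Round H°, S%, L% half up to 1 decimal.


Normalize: R'=145/255≈0.5686, G'=201/255≈0.7882, B'=38/255≈0.1490
Max=201/255, Min=38/255, Δ=Max-Min=163/255
L = (Max+Min)/2 = (201+38)/510 = 239/510 = 0.46862… → L = 46.9%
L ≤ 0.5 → S = Δ/(Max+Min) = 163/(201+38) = 163/239 = 0.68200… → S = 68.2%
(the 1/255 factors cancel in S and H, so raw channel differences can be used)
Max is G' → H = 60 × ((B-R)/Δ + 2) = 60 × ((38-145)/163 + 2)
  -107/163 + 2 = -0.6564… + 2 = 1.3435…
  H = 60 × 1.3435… = 80.613…° → H = 80.6°
= HSL(80.6°, 68.2%, 46.9%)


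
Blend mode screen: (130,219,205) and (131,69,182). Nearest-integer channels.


Screen: C = 255 - (255-A)×(255-B)/255, rounded to nearest integer
R: 255 - (255-130)×(255-131)/255 = 255 - 15500/255 ≈ 255 - 60.784 = 194.216 → 194
G: 255 - (255-219)×(255-69)/255 = 255 - 6696/255 ≈ 255 - 26.259 = 228.741 → 229
B: 255 - (255-205)×(255-182)/255 = 255 - 3650/255 ≈ 255 - 14.314 = 240.686 → 241
= RGB(194, 229, 241)
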